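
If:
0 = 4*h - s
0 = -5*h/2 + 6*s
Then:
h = 0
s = 0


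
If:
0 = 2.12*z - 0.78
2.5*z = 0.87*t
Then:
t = 1.06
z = 0.37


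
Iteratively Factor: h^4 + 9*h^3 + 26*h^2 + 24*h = (h + 4)*(h^3 + 5*h^2 + 6*h) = h*(h + 4)*(h^2 + 5*h + 6) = h*(h + 2)*(h + 4)*(h + 3)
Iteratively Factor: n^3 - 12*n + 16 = (n + 4)*(n^2 - 4*n + 4) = (n - 2)*(n + 4)*(n - 2)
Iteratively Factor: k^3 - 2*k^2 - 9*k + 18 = (k + 3)*(k^2 - 5*k + 6) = (k - 3)*(k + 3)*(k - 2)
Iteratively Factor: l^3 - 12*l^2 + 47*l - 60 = (l - 4)*(l^2 - 8*l + 15) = (l - 5)*(l - 4)*(l - 3)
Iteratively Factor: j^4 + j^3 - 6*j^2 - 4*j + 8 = (j + 2)*(j^3 - j^2 - 4*j + 4) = (j - 2)*(j + 2)*(j^2 + j - 2) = (j - 2)*(j - 1)*(j + 2)*(j + 2)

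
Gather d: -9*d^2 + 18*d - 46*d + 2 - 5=-9*d^2 - 28*d - 3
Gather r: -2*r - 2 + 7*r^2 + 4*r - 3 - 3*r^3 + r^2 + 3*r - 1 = -3*r^3 + 8*r^2 + 5*r - 6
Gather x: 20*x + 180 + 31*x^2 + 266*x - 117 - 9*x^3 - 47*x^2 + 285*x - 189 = -9*x^3 - 16*x^2 + 571*x - 126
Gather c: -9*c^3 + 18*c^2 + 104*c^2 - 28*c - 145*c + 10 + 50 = -9*c^3 + 122*c^2 - 173*c + 60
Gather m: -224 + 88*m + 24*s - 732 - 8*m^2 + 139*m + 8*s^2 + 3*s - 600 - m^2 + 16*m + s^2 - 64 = -9*m^2 + 243*m + 9*s^2 + 27*s - 1620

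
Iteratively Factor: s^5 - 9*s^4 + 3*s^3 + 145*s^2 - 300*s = (s)*(s^4 - 9*s^3 + 3*s^2 + 145*s - 300) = s*(s - 5)*(s^3 - 4*s^2 - 17*s + 60) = s*(s - 5)*(s + 4)*(s^2 - 8*s + 15) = s*(s - 5)*(s - 3)*(s + 4)*(s - 5)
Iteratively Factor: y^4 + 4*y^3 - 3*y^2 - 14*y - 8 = (y + 1)*(y^3 + 3*y^2 - 6*y - 8) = (y + 1)*(y + 4)*(y^2 - y - 2) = (y + 1)^2*(y + 4)*(y - 2)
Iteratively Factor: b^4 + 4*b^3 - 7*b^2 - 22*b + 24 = (b - 1)*(b^3 + 5*b^2 - 2*b - 24) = (b - 2)*(b - 1)*(b^2 + 7*b + 12) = (b - 2)*(b - 1)*(b + 3)*(b + 4)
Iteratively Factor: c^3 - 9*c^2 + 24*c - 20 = (c - 2)*(c^2 - 7*c + 10) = (c - 5)*(c - 2)*(c - 2)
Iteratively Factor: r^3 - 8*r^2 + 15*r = (r)*(r^2 - 8*r + 15) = r*(r - 5)*(r - 3)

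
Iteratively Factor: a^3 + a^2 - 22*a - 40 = (a + 2)*(a^2 - a - 20) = (a - 5)*(a + 2)*(a + 4)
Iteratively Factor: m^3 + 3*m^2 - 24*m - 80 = (m + 4)*(m^2 - m - 20) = (m + 4)^2*(m - 5)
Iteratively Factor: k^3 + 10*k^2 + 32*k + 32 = (k + 2)*(k^2 + 8*k + 16) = (k + 2)*(k + 4)*(k + 4)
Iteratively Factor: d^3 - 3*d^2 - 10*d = (d)*(d^2 - 3*d - 10) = d*(d + 2)*(d - 5)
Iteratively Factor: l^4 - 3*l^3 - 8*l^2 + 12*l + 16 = (l - 4)*(l^3 + l^2 - 4*l - 4) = (l - 4)*(l + 1)*(l^2 - 4) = (l - 4)*(l + 1)*(l + 2)*(l - 2)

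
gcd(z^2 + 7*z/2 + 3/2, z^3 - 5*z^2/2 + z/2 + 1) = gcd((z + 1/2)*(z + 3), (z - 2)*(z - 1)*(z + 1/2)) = z + 1/2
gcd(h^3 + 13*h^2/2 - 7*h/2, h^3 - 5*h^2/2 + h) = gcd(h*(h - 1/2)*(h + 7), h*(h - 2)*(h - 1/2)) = h^2 - h/2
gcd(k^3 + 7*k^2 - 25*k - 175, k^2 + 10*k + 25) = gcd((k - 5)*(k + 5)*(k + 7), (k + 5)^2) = k + 5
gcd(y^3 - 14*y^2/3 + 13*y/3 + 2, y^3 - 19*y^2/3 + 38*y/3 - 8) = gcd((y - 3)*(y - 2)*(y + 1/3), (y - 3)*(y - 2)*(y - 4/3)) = y^2 - 5*y + 6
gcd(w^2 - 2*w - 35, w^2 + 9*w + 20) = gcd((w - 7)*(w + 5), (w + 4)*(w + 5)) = w + 5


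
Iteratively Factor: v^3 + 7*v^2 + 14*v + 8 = (v + 2)*(v^2 + 5*v + 4) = (v + 1)*(v + 2)*(v + 4)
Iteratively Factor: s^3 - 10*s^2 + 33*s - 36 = (s - 3)*(s^2 - 7*s + 12) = (s - 3)^2*(s - 4)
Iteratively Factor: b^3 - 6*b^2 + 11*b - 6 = (b - 1)*(b^2 - 5*b + 6) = (b - 2)*(b - 1)*(b - 3)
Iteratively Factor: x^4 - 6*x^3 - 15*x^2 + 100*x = (x - 5)*(x^3 - x^2 - 20*x) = (x - 5)*(x + 4)*(x^2 - 5*x) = x*(x - 5)*(x + 4)*(x - 5)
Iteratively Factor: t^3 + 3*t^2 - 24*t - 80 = (t - 5)*(t^2 + 8*t + 16) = (t - 5)*(t + 4)*(t + 4)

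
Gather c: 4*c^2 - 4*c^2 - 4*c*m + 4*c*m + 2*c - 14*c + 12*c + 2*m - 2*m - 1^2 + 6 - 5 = 0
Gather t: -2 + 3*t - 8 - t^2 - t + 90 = -t^2 + 2*t + 80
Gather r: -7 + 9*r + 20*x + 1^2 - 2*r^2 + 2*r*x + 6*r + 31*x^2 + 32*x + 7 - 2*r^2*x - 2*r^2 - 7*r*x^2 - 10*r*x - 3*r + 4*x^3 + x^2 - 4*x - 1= r^2*(-2*x - 4) + r*(-7*x^2 - 8*x + 12) + 4*x^3 + 32*x^2 + 48*x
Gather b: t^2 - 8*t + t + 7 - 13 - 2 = t^2 - 7*t - 8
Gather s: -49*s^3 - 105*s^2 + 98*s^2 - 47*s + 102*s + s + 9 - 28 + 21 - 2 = -49*s^3 - 7*s^2 + 56*s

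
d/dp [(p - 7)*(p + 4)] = 2*p - 3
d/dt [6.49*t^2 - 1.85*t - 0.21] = 12.98*t - 1.85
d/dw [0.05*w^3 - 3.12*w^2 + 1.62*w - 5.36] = 0.15*w^2 - 6.24*w + 1.62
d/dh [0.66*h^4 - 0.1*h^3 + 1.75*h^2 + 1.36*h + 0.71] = 2.64*h^3 - 0.3*h^2 + 3.5*h + 1.36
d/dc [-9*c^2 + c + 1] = 1 - 18*c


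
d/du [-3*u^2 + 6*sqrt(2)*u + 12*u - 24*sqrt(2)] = -6*u + 6*sqrt(2) + 12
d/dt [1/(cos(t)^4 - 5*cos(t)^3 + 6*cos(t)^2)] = (4*cos(t)^2 - 15*cos(t) + 12)*sin(t)/((cos(t)^2 - 5*cos(t) + 6)^2*cos(t)^3)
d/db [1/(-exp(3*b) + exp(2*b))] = (3*exp(b) - 2)*exp(-2*b)/(1 - exp(b))^2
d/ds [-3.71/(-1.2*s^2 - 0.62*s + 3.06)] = (-8.904*s - 2.3002)/(1.2*s^2 + 0.62*s - 3.06)^2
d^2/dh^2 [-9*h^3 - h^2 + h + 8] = -54*h - 2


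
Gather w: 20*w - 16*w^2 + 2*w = -16*w^2 + 22*w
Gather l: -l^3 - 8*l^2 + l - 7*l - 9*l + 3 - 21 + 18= -l^3 - 8*l^2 - 15*l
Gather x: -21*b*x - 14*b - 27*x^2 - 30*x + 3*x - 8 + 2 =-14*b - 27*x^2 + x*(-21*b - 27) - 6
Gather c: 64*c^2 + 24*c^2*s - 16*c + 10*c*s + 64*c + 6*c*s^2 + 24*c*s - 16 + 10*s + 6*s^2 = c^2*(24*s + 64) + c*(6*s^2 + 34*s + 48) + 6*s^2 + 10*s - 16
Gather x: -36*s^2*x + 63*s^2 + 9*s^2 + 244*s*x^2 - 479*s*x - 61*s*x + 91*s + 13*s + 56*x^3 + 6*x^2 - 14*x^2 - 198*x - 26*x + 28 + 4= 72*s^2 + 104*s + 56*x^3 + x^2*(244*s - 8) + x*(-36*s^2 - 540*s - 224) + 32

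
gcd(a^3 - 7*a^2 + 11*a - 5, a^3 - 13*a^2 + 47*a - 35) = a^2 - 6*a + 5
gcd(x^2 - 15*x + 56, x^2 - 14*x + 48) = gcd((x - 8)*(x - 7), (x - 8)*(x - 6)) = x - 8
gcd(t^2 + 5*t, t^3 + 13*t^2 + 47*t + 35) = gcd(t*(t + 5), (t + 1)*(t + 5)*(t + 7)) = t + 5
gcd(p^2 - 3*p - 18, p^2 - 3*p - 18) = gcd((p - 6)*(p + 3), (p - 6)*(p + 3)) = p^2 - 3*p - 18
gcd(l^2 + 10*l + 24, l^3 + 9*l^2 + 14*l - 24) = l^2 + 10*l + 24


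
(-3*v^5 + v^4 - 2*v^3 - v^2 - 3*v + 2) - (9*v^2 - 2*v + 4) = -3*v^5 + v^4 - 2*v^3 - 10*v^2 - v - 2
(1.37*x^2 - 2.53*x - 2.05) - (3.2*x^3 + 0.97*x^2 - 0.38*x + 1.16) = -3.2*x^3 + 0.4*x^2 - 2.15*x - 3.21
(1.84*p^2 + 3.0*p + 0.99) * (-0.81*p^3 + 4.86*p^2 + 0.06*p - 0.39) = -1.4904*p^5 + 6.5124*p^4 + 13.8885*p^3 + 4.2738*p^2 - 1.1106*p - 0.3861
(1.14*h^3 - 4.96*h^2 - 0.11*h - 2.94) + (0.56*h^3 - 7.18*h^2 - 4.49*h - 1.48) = 1.7*h^3 - 12.14*h^2 - 4.6*h - 4.42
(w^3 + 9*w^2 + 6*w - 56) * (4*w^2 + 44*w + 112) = 4*w^5 + 80*w^4 + 532*w^3 + 1048*w^2 - 1792*w - 6272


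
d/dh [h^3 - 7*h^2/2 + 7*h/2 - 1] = 3*h^2 - 7*h + 7/2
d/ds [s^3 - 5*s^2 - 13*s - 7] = 3*s^2 - 10*s - 13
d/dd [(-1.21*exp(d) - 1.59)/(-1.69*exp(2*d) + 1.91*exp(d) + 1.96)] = (-2.0449*exp(2*d) - 5.3742*exp(d) + 0.6653)*exp(d)/(2.8561*exp(4*d) - 6.4558*exp(3*d) - 2.9767*exp(2*d) + 7.4872*exp(d) + 3.8416)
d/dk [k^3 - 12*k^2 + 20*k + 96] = 3*k^2 - 24*k + 20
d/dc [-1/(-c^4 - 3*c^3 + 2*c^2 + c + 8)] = (-4*c^3 - 9*c^2 + 4*c + 1)/(-c^4 - 3*c^3 + 2*c^2 + c + 8)^2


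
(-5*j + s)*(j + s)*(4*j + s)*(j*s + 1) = -20*j^4*s - 21*j^3*s^2 - 20*j^3 - 21*j^2*s + j*s^4 + s^3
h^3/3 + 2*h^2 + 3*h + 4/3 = (h/3 + 1/3)*(h + 1)*(h + 4)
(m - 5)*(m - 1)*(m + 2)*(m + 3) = m^4 - m^3 - 19*m^2 - 11*m + 30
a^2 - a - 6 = (a - 3)*(a + 2)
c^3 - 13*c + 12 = (c - 3)*(c - 1)*(c + 4)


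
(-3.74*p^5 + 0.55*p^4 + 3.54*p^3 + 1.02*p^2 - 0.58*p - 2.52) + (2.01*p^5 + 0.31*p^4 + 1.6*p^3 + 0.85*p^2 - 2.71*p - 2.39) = -1.73*p^5 + 0.86*p^4 + 5.14*p^3 + 1.87*p^2 - 3.29*p - 4.91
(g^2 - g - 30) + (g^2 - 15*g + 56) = 2*g^2 - 16*g + 26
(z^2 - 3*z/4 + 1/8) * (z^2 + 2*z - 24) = z^4 + 5*z^3/4 - 203*z^2/8 + 73*z/4 - 3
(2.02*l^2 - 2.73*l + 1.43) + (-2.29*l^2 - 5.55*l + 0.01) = -0.27*l^2 - 8.28*l + 1.44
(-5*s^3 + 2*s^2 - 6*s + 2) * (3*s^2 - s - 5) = -15*s^5 + 11*s^4 + 5*s^3 + 2*s^2 + 28*s - 10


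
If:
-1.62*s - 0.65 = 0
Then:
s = -0.40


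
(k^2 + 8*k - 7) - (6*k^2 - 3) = -5*k^2 + 8*k - 4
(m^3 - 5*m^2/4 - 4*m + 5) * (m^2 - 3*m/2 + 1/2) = m^5 - 11*m^4/4 - 13*m^3/8 + 83*m^2/8 - 19*m/2 + 5/2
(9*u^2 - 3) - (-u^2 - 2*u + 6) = 10*u^2 + 2*u - 9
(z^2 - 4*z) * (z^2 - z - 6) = z^4 - 5*z^3 - 2*z^2 + 24*z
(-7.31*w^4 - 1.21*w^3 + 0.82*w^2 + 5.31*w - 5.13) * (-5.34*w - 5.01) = 39.0354*w^5 + 43.0845*w^4 + 1.6833*w^3 - 32.4636*w^2 + 0.7911*w + 25.7013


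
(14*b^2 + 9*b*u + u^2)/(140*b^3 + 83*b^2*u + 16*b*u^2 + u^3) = (2*b + u)/(20*b^2 + 9*b*u + u^2)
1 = 1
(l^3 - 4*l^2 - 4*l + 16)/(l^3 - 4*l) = (l - 4)/l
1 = 1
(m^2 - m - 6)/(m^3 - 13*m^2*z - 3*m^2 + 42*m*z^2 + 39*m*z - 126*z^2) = (m + 2)/(m^2 - 13*m*z + 42*z^2)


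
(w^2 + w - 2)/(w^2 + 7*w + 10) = (w - 1)/(w + 5)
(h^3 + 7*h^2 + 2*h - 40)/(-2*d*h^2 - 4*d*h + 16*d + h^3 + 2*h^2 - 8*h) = (-h - 5)/(2*d - h)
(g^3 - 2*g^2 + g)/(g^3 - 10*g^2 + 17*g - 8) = g/(g - 8)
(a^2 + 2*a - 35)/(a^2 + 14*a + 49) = (a - 5)/(a + 7)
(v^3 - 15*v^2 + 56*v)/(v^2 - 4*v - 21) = v*(v - 8)/(v + 3)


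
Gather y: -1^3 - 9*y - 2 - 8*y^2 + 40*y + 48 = -8*y^2 + 31*y + 45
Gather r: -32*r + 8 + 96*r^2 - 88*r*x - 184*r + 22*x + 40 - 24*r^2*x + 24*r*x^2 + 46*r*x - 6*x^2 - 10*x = r^2*(96 - 24*x) + r*(24*x^2 - 42*x - 216) - 6*x^2 + 12*x + 48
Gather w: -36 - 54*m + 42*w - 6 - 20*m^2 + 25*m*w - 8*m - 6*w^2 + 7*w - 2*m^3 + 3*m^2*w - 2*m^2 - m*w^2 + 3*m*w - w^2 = -2*m^3 - 22*m^2 - 62*m + w^2*(-m - 7) + w*(3*m^2 + 28*m + 49) - 42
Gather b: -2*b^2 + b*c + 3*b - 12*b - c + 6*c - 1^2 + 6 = -2*b^2 + b*(c - 9) + 5*c + 5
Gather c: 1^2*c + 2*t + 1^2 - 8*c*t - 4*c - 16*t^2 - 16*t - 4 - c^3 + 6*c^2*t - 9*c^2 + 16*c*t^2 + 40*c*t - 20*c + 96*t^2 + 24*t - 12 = -c^3 + c^2*(6*t - 9) + c*(16*t^2 + 32*t - 23) + 80*t^2 + 10*t - 15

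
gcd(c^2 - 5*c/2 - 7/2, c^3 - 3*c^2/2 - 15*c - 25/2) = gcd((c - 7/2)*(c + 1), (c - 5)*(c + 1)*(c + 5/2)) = c + 1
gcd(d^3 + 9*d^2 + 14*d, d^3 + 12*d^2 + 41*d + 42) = d^2 + 9*d + 14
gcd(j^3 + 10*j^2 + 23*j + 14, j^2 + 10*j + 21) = j + 7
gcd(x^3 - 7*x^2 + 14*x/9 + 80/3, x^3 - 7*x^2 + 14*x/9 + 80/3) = x^3 - 7*x^2 + 14*x/9 + 80/3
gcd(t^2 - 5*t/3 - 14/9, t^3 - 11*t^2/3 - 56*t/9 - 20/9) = t + 2/3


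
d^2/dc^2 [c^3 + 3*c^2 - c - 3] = 6*c + 6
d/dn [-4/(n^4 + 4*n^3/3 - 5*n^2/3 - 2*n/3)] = 24*(6*n^3 + 6*n^2 - 5*n - 1)/(n^2*(3*n^3 + 4*n^2 - 5*n - 2)^2)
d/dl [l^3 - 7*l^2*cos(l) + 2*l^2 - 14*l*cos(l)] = 7*l^2*sin(l) + 3*l^2 - 14*sqrt(2)*l*cos(l + pi/4) + 4*l - 14*cos(l)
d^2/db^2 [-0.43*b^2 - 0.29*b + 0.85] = -0.860000000000000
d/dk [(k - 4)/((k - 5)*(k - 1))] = (-k^2 + 8*k - 19)/(k^4 - 12*k^3 + 46*k^2 - 60*k + 25)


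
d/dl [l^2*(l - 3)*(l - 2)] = l*(4*l^2 - 15*l + 12)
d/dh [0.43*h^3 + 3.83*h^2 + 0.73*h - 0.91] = 1.29*h^2 + 7.66*h + 0.73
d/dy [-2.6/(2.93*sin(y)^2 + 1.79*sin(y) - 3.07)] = (15.236*sin(y) + 4.654)*cos(y)/(2.93*sin(y)^2 + 1.79*sin(y) - 3.07)^2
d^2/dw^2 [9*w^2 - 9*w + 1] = 18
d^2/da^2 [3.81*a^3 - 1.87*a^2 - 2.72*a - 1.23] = 22.86*a - 3.74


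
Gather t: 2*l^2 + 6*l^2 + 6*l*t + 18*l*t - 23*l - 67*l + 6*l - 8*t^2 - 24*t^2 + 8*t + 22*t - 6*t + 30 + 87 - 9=8*l^2 - 84*l - 32*t^2 + t*(24*l + 24) + 108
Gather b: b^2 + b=b^2 + b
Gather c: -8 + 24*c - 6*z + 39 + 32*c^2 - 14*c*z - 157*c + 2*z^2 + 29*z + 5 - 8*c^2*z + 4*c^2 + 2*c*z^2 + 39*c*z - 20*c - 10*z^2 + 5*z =c^2*(36 - 8*z) + c*(2*z^2 + 25*z - 153) - 8*z^2 + 28*z + 36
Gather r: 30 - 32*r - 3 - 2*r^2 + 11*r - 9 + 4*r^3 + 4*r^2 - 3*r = 4*r^3 + 2*r^2 - 24*r + 18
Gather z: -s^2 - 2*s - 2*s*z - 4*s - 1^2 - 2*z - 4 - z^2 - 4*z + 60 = -s^2 - 6*s - z^2 + z*(-2*s - 6) + 55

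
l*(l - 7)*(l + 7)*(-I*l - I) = -I*l^4 - I*l^3 + 49*I*l^2 + 49*I*l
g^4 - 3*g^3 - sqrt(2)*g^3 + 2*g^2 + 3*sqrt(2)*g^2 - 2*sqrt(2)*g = g*(g - 2)*(g - 1)*(g - sqrt(2))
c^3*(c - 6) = c^4 - 6*c^3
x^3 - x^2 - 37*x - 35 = (x - 7)*(x + 1)*(x + 5)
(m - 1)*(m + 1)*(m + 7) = m^3 + 7*m^2 - m - 7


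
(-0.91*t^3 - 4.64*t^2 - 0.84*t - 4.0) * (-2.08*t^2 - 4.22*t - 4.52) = 1.8928*t^5 + 13.4914*t^4 + 25.4412*t^3 + 32.8376*t^2 + 20.6768*t + 18.08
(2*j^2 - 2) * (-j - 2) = -2*j^3 - 4*j^2 + 2*j + 4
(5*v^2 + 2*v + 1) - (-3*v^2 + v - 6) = 8*v^2 + v + 7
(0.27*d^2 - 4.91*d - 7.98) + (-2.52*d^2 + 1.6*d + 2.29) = -2.25*d^2 - 3.31*d - 5.69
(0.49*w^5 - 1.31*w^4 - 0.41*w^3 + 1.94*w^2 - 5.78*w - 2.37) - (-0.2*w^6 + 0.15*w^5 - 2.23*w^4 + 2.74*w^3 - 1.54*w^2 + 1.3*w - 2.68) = 0.2*w^6 + 0.34*w^5 + 0.92*w^4 - 3.15*w^3 + 3.48*w^2 - 7.08*w + 0.31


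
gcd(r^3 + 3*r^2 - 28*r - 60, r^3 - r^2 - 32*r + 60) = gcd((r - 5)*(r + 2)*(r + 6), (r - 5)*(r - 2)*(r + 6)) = r^2 + r - 30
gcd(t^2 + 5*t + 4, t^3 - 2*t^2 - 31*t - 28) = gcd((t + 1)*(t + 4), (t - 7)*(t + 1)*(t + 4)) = t^2 + 5*t + 4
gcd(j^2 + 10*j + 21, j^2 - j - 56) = j + 7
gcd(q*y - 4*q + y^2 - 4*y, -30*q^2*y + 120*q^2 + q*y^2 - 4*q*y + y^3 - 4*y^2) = y - 4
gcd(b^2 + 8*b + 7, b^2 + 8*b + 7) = b^2 + 8*b + 7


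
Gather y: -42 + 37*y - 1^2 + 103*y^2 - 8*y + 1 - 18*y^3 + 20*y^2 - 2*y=-18*y^3 + 123*y^2 + 27*y - 42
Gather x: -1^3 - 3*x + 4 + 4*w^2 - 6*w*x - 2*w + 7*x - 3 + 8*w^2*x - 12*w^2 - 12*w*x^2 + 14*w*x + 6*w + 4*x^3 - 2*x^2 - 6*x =-8*w^2 + 4*w + 4*x^3 + x^2*(-12*w - 2) + x*(8*w^2 + 8*w - 2)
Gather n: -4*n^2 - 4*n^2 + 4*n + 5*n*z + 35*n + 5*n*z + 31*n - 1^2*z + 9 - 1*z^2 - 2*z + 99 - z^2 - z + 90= -8*n^2 + n*(10*z + 70) - 2*z^2 - 4*z + 198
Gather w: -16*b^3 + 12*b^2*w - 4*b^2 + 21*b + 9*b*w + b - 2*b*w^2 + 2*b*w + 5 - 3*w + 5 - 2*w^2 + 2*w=-16*b^3 - 4*b^2 + 22*b + w^2*(-2*b - 2) + w*(12*b^2 + 11*b - 1) + 10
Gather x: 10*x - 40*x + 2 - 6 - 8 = -30*x - 12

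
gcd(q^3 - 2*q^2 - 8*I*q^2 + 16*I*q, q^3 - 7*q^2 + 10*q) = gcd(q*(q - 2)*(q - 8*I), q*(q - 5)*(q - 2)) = q^2 - 2*q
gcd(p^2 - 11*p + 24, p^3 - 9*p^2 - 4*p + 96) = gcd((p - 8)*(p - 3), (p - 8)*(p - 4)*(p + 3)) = p - 8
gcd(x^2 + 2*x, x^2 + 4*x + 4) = x + 2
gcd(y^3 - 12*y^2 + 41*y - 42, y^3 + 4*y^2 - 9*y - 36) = y - 3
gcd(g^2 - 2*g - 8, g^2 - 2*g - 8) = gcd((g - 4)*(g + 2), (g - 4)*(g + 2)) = g^2 - 2*g - 8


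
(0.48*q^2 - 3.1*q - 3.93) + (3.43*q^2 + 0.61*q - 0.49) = 3.91*q^2 - 2.49*q - 4.42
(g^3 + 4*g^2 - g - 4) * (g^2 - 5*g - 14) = g^5 - g^4 - 35*g^3 - 55*g^2 + 34*g + 56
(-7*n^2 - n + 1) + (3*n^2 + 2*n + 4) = -4*n^2 + n + 5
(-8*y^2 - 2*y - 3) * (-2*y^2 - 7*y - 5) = 16*y^4 + 60*y^3 + 60*y^2 + 31*y + 15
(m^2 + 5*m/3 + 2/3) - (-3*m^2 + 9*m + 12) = 4*m^2 - 22*m/3 - 34/3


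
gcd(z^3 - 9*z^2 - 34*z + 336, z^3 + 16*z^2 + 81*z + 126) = z + 6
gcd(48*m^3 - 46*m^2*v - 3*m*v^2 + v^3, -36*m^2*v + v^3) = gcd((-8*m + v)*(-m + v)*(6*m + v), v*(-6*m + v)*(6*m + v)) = 6*m + v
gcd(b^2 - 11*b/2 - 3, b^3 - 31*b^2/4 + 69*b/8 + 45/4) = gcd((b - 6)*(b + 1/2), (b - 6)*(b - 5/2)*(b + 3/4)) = b - 6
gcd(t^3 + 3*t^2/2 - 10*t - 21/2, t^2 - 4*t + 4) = 1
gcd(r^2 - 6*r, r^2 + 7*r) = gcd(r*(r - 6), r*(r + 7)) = r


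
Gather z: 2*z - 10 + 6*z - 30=8*z - 40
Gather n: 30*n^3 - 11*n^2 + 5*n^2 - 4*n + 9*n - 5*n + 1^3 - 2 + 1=30*n^3 - 6*n^2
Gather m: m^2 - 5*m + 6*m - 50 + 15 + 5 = m^2 + m - 30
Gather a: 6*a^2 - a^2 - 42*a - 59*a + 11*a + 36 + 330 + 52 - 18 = 5*a^2 - 90*a + 400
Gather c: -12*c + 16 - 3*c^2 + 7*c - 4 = -3*c^2 - 5*c + 12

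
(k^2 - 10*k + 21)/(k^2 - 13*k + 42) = (k - 3)/(k - 6)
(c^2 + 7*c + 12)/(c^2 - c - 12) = (c + 4)/(c - 4)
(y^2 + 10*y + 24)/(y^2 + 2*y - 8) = (y + 6)/(y - 2)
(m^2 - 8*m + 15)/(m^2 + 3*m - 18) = (m - 5)/(m + 6)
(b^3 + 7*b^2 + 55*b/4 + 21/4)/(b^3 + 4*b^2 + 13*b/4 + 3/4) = (2*b + 7)/(2*b + 1)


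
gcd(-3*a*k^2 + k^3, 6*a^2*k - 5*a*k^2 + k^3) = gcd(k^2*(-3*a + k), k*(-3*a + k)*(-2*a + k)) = 3*a*k - k^2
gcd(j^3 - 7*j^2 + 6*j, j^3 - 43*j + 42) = j^2 - 7*j + 6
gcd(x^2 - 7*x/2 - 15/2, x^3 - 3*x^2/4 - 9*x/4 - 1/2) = 1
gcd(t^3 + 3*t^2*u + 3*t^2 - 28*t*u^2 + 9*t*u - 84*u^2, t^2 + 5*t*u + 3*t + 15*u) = t + 3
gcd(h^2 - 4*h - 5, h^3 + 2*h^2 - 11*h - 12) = h + 1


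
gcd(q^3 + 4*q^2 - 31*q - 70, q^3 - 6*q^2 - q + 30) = q^2 - 3*q - 10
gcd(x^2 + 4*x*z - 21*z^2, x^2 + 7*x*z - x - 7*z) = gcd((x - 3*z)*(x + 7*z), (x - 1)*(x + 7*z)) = x + 7*z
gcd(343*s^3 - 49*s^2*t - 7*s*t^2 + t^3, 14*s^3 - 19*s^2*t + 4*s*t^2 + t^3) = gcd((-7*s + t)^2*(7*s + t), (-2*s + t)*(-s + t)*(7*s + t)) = 7*s + t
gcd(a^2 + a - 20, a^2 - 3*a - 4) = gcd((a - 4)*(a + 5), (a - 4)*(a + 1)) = a - 4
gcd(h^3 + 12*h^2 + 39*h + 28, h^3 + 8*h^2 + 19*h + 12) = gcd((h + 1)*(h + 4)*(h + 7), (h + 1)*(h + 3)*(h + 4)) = h^2 + 5*h + 4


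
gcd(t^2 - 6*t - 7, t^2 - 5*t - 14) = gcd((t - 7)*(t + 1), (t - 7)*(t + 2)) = t - 7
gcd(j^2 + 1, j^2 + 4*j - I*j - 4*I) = j - I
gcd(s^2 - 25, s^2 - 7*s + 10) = s - 5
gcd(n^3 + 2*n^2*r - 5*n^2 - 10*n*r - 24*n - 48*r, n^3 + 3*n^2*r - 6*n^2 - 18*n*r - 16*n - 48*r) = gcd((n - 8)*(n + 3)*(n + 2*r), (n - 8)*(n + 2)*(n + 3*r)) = n - 8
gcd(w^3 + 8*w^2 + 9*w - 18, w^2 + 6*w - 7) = w - 1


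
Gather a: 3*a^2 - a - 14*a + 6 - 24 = 3*a^2 - 15*a - 18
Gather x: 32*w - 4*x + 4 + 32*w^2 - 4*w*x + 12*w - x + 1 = 32*w^2 + 44*w + x*(-4*w - 5) + 5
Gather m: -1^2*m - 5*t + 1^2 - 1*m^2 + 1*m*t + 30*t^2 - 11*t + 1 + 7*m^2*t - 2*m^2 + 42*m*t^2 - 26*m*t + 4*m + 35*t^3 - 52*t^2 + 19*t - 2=m^2*(7*t - 3) + m*(42*t^2 - 25*t + 3) + 35*t^3 - 22*t^2 + 3*t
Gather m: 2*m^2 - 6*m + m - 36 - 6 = 2*m^2 - 5*m - 42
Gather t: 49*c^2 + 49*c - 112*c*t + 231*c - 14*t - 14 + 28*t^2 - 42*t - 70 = 49*c^2 + 280*c + 28*t^2 + t*(-112*c - 56) - 84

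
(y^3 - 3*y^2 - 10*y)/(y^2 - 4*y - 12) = y*(y - 5)/(y - 6)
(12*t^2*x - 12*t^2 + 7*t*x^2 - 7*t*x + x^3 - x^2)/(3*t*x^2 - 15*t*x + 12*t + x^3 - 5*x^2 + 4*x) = (4*t + x)/(x - 4)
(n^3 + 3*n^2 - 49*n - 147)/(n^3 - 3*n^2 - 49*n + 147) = (n + 3)/(n - 3)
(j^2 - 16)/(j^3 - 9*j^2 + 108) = (j^2 - 16)/(j^3 - 9*j^2 + 108)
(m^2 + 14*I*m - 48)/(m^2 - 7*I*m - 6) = (-m^2 - 14*I*m + 48)/(-m^2 + 7*I*m + 6)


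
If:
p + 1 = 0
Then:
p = -1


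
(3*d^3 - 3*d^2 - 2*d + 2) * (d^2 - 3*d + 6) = 3*d^5 - 12*d^4 + 25*d^3 - 10*d^2 - 18*d + 12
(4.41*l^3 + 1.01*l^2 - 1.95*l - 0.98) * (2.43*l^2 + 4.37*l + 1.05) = 10.7163*l^5 + 21.726*l^4 + 4.3057*l^3 - 9.8424*l^2 - 6.3301*l - 1.029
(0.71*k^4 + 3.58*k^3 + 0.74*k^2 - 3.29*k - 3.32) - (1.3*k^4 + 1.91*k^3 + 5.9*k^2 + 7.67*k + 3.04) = -0.59*k^4 + 1.67*k^3 - 5.16*k^2 - 10.96*k - 6.36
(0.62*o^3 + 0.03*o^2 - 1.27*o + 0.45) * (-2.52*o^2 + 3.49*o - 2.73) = -1.5624*o^5 + 2.0882*o^4 + 1.6125*o^3 - 5.6482*o^2 + 5.0376*o - 1.2285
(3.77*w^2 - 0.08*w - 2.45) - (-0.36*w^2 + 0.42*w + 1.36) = 4.13*w^2 - 0.5*w - 3.81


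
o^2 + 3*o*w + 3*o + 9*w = (o + 3)*(o + 3*w)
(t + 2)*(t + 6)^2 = t^3 + 14*t^2 + 60*t + 72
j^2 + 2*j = j*(j + 2)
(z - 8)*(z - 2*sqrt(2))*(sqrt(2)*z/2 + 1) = sqrt(2)*z^3/2 - 4*sqrt(2)*z^2 - z^2 - 2*sqrt(2)*z + 8*z + 16*sqrt(2)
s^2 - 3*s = s*(s - 3)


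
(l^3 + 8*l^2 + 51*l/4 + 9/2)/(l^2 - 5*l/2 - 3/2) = (l^2 + 15*l/2 + 9)/(l - 3)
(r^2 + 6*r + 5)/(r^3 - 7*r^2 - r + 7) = (r + 5)/(r^2 - 8*r + 7)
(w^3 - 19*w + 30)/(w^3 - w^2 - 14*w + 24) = (w + 5)/(w + 4)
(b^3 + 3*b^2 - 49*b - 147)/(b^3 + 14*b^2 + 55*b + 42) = (b^2 - 4*b - 21)/(b^2 + 7*b + 6)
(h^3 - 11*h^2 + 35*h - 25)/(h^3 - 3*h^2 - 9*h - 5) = (h^2 - 6*h + 5)/(h^2 + 2*h + 1)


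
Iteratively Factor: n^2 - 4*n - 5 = (n + 1)*(n - 5)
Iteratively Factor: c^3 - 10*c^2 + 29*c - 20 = (c - 5)*(c^2 - 5*c + 4) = (c - 5)*(c - 4)*(c - 1)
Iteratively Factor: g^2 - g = (g - 1)*(g)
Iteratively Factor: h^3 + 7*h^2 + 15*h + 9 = (h + 3)*(h^2 + 4*h + 3) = (h + 1)*(h + 3)*(h + 3)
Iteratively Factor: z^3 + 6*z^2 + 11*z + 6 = (z + 2)*(z^2 + 4*z + 3) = (z + 2)*(z + 3)*(z + 1)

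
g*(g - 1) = g^2 - g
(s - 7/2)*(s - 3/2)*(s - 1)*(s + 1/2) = s^4 - 11*s^3/2 + 29*s^2/4 - s/8 - 21/8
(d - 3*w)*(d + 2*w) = d^2 - d*w - 6*w^2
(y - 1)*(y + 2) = y^2 + y - 2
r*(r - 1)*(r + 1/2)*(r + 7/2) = r^4 + 3*r^3 - 9*r^2/4 - 7*r/4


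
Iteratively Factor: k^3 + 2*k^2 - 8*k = (k - 2)*(k^2 + 4*k) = (k - 2)*(k + 4)*(k)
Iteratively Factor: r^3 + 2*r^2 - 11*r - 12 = (r + 4)*(r^2 - 2*r - 3) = (r - 3)*(r + 4)*(r + 1)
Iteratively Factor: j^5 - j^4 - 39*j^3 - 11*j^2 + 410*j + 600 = (j - 5)*(j^4 + 4*j^3 - 19*j^2 - 106*j - 120) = (j - 5)^2*(j^3 + 9*j^2 + 26*j + 24) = (j - 5)^2*(j + 2)*(j^2 + 7*j + 12) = (j - 5)^2*(j + 2)*(j + 4)*(j + 3)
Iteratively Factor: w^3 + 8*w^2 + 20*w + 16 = (w + 2)*(w^2 + 6*w + 8) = (w + 2)^2*(w + 4)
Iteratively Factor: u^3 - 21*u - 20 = (u + 4)*(u^2 - 4*u - 5) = (u - 5)*(u + 4)*(u + 1)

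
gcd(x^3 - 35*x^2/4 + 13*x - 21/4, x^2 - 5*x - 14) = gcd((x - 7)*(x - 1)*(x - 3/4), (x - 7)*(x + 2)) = x - 7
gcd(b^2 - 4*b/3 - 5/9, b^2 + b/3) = b + 1/3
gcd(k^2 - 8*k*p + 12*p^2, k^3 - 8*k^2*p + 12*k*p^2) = k^2 - 8*k*p + 12*p^2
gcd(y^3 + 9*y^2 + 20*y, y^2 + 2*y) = y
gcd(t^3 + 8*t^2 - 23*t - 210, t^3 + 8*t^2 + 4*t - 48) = t + 6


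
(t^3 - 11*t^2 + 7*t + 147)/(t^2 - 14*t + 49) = t + 3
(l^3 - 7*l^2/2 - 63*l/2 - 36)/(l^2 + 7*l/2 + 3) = (l^2 - 5*l - 24)/(l + 2)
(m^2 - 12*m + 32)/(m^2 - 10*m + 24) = (m - 8)/(m - 6)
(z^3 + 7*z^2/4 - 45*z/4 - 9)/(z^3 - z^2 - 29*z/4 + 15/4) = (4*z^2 + 19*z + 12)/(4*z^2 + 8*z - 5)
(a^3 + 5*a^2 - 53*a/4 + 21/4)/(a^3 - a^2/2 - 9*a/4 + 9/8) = 2*(a + 7)/(2*a + 3)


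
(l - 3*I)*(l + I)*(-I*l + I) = -I*l^3 - 2*l^2 + I*l^2 + 2*l - 3*I*l + 3*I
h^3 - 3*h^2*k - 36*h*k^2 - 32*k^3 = (h - 8*k)*(h + k)*(h + 4*k)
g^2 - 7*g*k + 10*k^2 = (g - 5*k)*(g - 2*k)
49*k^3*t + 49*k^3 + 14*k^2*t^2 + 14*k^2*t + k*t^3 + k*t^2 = (7*k + t)^2*(k*t + k)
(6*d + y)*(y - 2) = 6*d*y - 12*d + y^2 - 2*y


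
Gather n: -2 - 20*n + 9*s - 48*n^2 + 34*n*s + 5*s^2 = -48*n^2 + n*(34*s - 20) + 5*s^2 + 9*s - 2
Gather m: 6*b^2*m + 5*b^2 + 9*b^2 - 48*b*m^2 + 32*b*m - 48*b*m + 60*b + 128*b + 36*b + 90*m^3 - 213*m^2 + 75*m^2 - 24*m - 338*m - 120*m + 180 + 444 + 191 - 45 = 14*b^2 + 224*b + 90*m^3 + m^2*(-48*b - 138) + m*(6*b^2 - 16*b - 482) + 770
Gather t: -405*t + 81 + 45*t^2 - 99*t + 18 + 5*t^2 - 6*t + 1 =50*t^2 - 510*t + 100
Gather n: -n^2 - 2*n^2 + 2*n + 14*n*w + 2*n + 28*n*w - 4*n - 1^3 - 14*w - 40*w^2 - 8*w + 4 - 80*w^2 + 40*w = -3*n^2 + 42*n*w - 120*w^2 + 18*w + 3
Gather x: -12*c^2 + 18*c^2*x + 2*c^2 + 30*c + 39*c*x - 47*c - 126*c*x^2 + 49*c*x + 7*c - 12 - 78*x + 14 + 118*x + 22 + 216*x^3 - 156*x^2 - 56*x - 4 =-10*c^2 - 10*c + 216*x^3 + x^2*(-126*c - 156) + x*(18*c^2 + 88*c - 16) + 20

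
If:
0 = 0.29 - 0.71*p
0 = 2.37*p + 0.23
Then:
No Solution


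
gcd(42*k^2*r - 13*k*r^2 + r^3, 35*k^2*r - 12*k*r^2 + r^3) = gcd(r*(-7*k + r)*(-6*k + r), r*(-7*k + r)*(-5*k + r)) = -7*k*r + r^2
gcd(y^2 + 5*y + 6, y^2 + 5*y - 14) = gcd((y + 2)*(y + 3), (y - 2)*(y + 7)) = 1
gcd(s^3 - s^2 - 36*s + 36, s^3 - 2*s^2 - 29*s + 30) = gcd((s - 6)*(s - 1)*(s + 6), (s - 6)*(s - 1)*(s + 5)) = s^2 - 7*s + 6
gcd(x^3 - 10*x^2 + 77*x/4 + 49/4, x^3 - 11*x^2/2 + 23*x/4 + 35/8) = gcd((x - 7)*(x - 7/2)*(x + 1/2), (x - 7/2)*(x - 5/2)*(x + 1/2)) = x^2 - 3*x - 7/4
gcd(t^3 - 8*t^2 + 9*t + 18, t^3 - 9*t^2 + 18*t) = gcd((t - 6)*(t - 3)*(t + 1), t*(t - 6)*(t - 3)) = t^2 - 9*t + 18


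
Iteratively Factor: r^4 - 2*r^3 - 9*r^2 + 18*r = (r + 3)*(r^3 - 5*r^2 + 6*r) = (r - 2)*(r + 3)*(r^2 - 3*r) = (r - 3)*(r - 2)*(r + 3)*(r)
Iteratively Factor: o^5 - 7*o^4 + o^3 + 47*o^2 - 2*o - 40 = (o - 1)*(o^4 - 6*o^3 - 5*o^2 + 42*o + 40) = (o - 4)*(o - 1)*(o^3 - 2*o^2 - 13*o - 10) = (o - 4)*(o - 1)*(o + 1)*(o^2 - 3*o - 10) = (o - 5)*(o - 4)*(o - 1)*(o + 1)*(o + 2)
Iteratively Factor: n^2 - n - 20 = (n + 4)*(n - 5)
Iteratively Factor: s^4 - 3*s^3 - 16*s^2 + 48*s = (s + 4)*(s^3 - 7*s^2 + 12*s) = (s - 4)*(s + 4)*(s^2 - 3*s) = s*(s - 4)*(s + 4)*(s - 3)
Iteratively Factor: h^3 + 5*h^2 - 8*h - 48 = (h + 4)*(h^2 + h - 12) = (h - 3)*(h + 4)*(h + 4)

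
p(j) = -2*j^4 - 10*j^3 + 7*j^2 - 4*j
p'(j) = -8*j^3 - 30*j^2 + 14*j - 4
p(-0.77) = 11.09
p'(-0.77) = -28.91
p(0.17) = -0.53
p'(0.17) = -2.53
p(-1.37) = 37.29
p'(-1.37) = -58.92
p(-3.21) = 203.38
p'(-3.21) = -93.45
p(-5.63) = 19.55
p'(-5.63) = 393.90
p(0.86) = -5.72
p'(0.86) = -19.24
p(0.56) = -2.00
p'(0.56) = -6.97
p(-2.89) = 171.89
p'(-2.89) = -101.92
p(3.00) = -381.00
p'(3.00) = -448.00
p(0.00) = 0.00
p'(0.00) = -4.00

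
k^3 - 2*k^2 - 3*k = k*(k - 3)*(k + 1)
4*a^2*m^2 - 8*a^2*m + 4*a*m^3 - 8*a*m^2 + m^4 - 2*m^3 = m*(2*a + m)^2*(m - 2)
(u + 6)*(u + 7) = u^2 + 13*u + 42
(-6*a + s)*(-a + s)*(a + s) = 6*a^3 - a^2*s - 6*a*s^2 + s^3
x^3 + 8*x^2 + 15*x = x*(x + 3)*(x + 5)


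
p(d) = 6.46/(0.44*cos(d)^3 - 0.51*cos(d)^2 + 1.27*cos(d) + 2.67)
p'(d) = 6.46*(1.32*sin(d)*cos(d)^2 - 1.02*sin(d)*cos(d) + 1.27*sin(d))/(0.44*cos(d)^3 - 0.51*cos(d)^2 + 1.27*cos(d) + 2.67)^2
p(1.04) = 1.99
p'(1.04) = 0.58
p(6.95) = 1.81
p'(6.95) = 0.40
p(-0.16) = 1.68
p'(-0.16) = -0.11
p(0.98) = 1.96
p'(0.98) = 0.55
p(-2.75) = 9.06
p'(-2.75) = -16.20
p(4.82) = 2.31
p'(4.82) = -0.96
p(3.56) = 8.64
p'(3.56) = -15.50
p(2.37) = 4.84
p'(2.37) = 6.77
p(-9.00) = 8.54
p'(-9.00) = -15.32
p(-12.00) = 1.77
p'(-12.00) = 0.35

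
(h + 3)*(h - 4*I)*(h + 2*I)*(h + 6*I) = h^4 + 3*h^3 + 4*I*h^3 + 20*h^2 + 12*I*h^2 + 60*h + 48*I*h + 144*I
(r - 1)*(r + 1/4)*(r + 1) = r^3 + r^2/4 - r - 1/4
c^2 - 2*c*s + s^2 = (-c + s)^2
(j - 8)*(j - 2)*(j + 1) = j^3 - 9*j^2 + 6*j + 16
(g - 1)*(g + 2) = g^2 + g - 2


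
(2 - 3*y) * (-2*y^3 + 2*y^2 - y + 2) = 6*y^4 - 10*y^3 + 7*y^2 - 8*y + 4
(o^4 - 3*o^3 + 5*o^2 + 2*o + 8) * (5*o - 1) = 5*o^5 - 16*o^4 + 28*o^3 + 5*o^2 + 38*o - 8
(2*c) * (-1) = -2*c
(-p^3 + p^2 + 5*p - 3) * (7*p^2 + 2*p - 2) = -7*p^5 + 5*p^4 + 39*p^3 - 13*p^2 - 16*p + 6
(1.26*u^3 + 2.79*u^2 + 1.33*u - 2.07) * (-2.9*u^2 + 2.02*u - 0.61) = -3.654*u^5 - 5.5458*u^4 + 1.0102*u^3 + 6.9877*u^2 - 4.9927*u + 1.2627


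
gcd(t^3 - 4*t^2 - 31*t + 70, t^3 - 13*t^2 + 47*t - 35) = t - 7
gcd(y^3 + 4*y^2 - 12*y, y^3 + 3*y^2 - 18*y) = y^2 + 6*y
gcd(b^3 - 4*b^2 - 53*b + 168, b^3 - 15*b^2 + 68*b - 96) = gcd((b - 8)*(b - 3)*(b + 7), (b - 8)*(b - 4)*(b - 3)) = b^2 - 11*b + 24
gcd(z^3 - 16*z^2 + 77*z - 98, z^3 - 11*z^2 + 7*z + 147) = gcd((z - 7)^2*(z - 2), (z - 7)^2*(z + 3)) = z^2 - 14*z + 49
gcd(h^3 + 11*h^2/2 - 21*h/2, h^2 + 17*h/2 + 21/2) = h + 7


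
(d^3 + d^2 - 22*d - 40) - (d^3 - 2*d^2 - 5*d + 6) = 3*d^2 - 17*d - 46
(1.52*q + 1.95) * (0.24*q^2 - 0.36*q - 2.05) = 0.3648*q^3 - 0.0792*q^2 - 3.818*q - 3.9975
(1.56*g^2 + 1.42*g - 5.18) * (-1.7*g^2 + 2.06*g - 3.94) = -2.652*g^4 + 0.7996*g^3 + 5.5848*g^2 - 16.2656*g + 20.4092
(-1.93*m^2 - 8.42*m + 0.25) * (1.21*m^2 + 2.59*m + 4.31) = -2.3353*m^4 - 15.1869*m^3 - 29.8236*m^2 - 35.6427*m + 1.0775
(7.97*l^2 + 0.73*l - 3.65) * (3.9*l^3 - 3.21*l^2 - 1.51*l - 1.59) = 31.083*l^5 - 22.7367*l^4 - 28.613*l^3 - 2.0581*l^2 + 4.3508*l + 5.8035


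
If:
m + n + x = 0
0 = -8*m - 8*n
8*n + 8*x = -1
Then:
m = 1/8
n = -1/8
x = 0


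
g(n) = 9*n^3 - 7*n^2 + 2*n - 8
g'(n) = 27*n^2 - 14*n + 2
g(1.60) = 14.14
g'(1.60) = 48.72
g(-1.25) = -39.02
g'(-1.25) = 61.69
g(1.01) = -3.85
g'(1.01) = 15.40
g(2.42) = 83.40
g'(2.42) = 126.24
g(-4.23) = -822.89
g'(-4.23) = 544.33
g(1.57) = 12.71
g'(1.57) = 46.57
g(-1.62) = -67.87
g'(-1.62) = 95.54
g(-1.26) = -39.64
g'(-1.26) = 62.51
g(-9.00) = -7154.00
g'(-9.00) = 2315.00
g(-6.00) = -2216.00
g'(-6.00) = 1058.00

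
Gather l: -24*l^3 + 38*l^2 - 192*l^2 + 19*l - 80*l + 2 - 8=-24*l^3 - 154*l^2 - 61*l - 6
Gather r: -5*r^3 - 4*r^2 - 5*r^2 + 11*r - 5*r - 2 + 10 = -5*r^3 - 9*r^2 + 6*r + 8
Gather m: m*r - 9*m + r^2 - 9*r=m*(r - 9) + r^2 - 9*r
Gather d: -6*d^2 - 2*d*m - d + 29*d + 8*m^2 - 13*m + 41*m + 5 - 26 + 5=-6*d^2 + d*(28 - 2*m) + 8*m^2 + 28*m - 16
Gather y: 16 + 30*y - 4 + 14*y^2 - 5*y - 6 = 14*y^2 + 25*y + 6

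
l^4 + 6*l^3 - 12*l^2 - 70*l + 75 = (l - 3)*(l - 1)*(l + 5)^2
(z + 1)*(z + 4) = z^2 + 5*z + 4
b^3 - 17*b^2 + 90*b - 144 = (b - 8)*(b - 6)*(b - 3)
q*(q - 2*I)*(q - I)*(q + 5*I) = q^4 + 2*I*q^3 + 13*q^2 - 10*I*q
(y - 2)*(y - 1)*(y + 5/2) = y^3 - y^2/2 - 11*y/2 + 5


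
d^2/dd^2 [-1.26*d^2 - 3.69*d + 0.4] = -2.52000000000000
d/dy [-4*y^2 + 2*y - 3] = 2 - 8*y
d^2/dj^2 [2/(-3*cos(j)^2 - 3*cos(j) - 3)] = 2*(4*sin(j)^4 + sin(j)^2 - 19*cos(j)/4 + 3*cos(3*j)/4 - 5)/(3*(-sin(j)^2 + cos(j) + 2)^3)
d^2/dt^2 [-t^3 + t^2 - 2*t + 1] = 2 - 6*t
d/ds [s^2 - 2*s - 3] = 2*s - 2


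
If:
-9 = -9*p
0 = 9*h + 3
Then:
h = -1/3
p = 1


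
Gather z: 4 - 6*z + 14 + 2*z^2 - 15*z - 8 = 2*z^2 - 21*z + 10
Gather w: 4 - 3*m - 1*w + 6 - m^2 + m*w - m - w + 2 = -m^2 - 4*m + w*(m - 2) + 12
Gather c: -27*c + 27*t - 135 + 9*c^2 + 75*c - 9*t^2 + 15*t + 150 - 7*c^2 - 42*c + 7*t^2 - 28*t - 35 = 2*c^2 + 6*c - 2*t^2 + 14*t - 20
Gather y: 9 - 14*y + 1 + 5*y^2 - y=5*y^2 - 15*y + 10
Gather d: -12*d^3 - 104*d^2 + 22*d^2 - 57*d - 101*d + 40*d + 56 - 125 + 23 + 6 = -12*d^3 - 82*d^2 - 118*d - 40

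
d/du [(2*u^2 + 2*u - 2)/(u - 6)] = 2*(u^2 - 12*u - 5)/(u^2 - 12*u + 36)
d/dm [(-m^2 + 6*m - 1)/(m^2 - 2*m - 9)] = 4*(-m^2 + 5*m - 14)/(m^4 - 4*m^3 - 14*m^2 + 36*m + 81)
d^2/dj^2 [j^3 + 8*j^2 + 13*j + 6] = 6*j + 16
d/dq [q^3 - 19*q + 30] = 3*q^2 - 19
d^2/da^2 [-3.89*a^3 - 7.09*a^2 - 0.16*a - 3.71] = -23.34*a - 14.18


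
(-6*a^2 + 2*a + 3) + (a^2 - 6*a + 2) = -5*a^2 - 4*a + 5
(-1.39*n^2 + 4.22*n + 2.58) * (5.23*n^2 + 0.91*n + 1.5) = -7.2697*n^4 + 20.8057*n^3 + 15.2486*n^2 + 8.6778*n + 3.87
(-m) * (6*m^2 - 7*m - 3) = -6*m^3 + 7*m^2 + 3*m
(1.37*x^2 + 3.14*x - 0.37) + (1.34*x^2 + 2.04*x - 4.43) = 2.71*x^2 + 5.18*x - 4.8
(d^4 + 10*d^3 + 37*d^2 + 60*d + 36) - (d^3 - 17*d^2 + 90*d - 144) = d^4 + 9*d^3 + 54*d^2 - 30*d + 180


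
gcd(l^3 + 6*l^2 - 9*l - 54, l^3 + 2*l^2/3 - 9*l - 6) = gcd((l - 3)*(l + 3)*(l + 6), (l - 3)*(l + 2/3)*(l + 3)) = l^2 - 9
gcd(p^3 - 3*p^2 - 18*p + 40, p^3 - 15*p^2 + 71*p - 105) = p - 5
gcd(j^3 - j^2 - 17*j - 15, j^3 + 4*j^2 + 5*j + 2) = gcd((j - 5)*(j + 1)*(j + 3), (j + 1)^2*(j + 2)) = j + 1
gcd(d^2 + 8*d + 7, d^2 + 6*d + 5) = d + 1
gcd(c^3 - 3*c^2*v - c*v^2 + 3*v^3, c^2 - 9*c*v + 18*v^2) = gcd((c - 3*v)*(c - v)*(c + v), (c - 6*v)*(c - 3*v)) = -c + 3*v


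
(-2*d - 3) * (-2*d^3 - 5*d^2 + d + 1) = 4*d^4 + 16*d^3 + 13*d^2 - 5*d - 3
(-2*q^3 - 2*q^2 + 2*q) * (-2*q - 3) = 4*q^4 + 10*q^3 + 2*q^2 - 6*q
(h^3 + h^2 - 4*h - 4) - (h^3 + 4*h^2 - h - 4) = -3*h^2 - 3*h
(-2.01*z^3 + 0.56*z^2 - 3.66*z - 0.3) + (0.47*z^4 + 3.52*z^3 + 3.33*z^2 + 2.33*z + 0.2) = 0.47*z^4 + 1.51*z^3 + 3.89*z^2 - 1.33*z - 0.1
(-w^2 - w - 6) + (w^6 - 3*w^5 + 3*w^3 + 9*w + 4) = w^6 - 3*w^5 + 3*w^3 - w^2 + 8*w - 2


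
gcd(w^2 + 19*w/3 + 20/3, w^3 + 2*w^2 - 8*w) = 1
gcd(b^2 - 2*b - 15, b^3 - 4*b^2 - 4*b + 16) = 1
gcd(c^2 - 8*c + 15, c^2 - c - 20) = c - 5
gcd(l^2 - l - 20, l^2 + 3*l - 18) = 1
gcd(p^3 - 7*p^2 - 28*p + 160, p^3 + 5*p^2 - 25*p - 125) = p + 5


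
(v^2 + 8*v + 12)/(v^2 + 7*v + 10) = (v + 6)/(v + 5)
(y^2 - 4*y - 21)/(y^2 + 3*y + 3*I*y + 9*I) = (y - 7)/(y + 3*I)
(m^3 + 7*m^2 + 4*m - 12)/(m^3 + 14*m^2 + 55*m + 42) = (m^2 + m - 2)/(m^2 + 8*m + 7)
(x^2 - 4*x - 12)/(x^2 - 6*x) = (x + 2)/x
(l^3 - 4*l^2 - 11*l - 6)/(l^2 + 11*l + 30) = (l^3 - 4*l^2 - 11*l - 6)/(l^2 + 11*l + 30)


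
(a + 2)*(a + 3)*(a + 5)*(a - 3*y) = a^4 - 3*a^3*y + 10*a^3 - 30*a^2*y + 31*a^2 - 93*a*y + 30*a - 90*y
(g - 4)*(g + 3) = g^2 - g - 12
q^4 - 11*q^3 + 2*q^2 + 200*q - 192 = (q - 8)*(q - 6)*(q - 1)*(q + 4)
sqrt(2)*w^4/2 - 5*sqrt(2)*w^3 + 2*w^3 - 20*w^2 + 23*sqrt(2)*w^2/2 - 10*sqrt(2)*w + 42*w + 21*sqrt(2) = (w - 7)*(w - 3)*(w + sqrt(2))*(sqrt(2)*w/2 + 1)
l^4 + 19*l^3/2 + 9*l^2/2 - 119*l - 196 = (l - 7/2)*(l + 2)*(l + 4)*(l + 7)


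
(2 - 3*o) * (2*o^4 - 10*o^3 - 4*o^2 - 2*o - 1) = -6*o^5 + 34*o^4 - 8*o^3 - 2*o^2 - o - 2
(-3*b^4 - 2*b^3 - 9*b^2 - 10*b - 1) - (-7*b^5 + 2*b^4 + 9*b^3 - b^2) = 7*b^5 - 5*b^4 - 11*b^3 - 8*b^2 - 10*b - 1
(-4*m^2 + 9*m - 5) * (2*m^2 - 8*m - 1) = -8*m^4 + 50*m^3 - 78*m^2 + 31*m + 5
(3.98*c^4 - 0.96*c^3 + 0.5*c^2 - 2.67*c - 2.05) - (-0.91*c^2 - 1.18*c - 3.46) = 3.98*c^4 - 0.96*c^3 + 1.41*c^2 - 1.49*c + 1.41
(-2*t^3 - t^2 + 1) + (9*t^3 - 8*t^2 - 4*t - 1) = 7*t^3 - 9*t^2 - 4*t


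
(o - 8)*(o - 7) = o^2 - 15*o + 56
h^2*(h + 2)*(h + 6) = h^4 + 8*h^3 + 12*h^2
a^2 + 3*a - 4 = (a - 1)*(a + 4)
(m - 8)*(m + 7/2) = m^2 - 9*m/2 - 28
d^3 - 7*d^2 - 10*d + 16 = (d - 8)*(d - 1)*(d + 2)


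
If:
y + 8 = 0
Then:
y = -8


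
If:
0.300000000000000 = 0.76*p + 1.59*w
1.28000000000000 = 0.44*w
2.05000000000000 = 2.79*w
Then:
No Solution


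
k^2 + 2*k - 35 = (k - 5)*(k + 7)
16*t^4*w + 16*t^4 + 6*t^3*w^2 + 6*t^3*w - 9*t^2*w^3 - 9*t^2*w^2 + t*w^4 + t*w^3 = (-8*t + w)*(-2*t + w)*(t + w)*(t*w + t)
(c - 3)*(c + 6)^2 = c^3 + 9*c^2 - 108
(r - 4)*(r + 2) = r^2 - 2*r - 8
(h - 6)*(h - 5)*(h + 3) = h^3 - 8*h^2 - 3*h + 90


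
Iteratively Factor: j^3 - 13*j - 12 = (j - 4)*(j^2 + 4*j + 3) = (j - 4)*(j + 3)*(j + 1)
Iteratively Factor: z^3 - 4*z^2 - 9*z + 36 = (z - 3)*(z^2 - z - 12) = (z - 3)*(z + 3)*(z - 4)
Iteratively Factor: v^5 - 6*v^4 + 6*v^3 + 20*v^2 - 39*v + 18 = (v - 1)*(v^4 - 5*v^3 + v^2 + 21*v - 18) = (v - 3)*(v - 1)*(v^3 - 2*v^2 - 5*v + 6) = (v - 3)*(v - 1)*(v + 2)*(v^2 - 4*v + 3) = (v - 3)*(v - 1)^2*(v + 2)*(v - 3)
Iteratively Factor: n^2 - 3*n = (n)*(n - 3)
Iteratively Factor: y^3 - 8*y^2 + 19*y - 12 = (y - 1)*(y^2 - 7*y + 12) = (y - 3)*(y - 1)*(y - 4)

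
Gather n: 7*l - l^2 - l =-l^2 + 6*l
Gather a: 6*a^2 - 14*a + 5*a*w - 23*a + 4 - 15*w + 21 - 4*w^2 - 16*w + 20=6*a^2 + a*(5*w - 37) - 4*w^2 - 31*w + 45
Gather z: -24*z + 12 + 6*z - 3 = 9 - 18*z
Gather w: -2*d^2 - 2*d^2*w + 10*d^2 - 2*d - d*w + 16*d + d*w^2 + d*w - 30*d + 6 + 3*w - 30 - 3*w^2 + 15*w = 8*d^2 - 16*d + w^2*(d - 3) + w*(18 - 2*d^2) - 24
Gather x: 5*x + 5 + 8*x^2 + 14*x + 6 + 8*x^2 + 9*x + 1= 16*x^2 + 28*x + 12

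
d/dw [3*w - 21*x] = 3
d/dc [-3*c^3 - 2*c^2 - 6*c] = -9*c^2 - 4*c - 6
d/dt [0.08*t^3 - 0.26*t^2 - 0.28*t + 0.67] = 0.24*t^2 - 0.52*t - 0.28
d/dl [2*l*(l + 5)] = 4*l + 10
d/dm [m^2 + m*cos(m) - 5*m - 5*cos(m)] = -m*sin(m) + 2*m + 5*sin(m) + cos(m) - 5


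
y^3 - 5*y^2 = y^2*(y - 5)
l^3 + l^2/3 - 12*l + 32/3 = (l - 8/3)*(l - 1)*(l + 4)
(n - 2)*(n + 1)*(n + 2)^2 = n^4 + 3*n^3 - 2*n^2 - 12*n - 8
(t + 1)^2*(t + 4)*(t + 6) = t^4 + 12*t^3 + 45*t^2 + 58*t + 24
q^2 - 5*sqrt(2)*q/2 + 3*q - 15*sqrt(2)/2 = (q + 3)*(q - 5*sqrt(2)/2)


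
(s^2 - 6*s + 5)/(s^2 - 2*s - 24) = (-s^2 + 6*s - 5)/(-s^2 + 2*s + 24)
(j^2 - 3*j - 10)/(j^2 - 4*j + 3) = (j^2 - 3*j - 10)/(j^2 - 4*j + 3)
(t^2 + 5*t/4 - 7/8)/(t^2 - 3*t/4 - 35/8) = (2*t - 1)/(2*t - 5)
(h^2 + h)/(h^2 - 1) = h/(h - 1)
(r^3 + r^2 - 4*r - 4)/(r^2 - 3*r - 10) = (r^2 - r - 2)/(r - 5)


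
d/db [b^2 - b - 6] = 2*b - 1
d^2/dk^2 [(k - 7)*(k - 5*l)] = 2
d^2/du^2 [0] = 0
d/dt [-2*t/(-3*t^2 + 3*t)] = -2/(3*(t - 1)^2)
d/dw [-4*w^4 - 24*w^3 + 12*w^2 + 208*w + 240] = -16*w^3 - 72*w^2 + 24*w + 208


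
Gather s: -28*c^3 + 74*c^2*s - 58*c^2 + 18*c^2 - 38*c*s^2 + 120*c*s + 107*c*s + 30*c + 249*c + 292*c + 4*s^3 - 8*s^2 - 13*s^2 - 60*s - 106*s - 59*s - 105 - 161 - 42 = -28*c^3 - 40*c^2 + 571*c + 4*s^3 + s^2*(-38*c - 21) + s*(74*c^2 + 227*c - 225) - 308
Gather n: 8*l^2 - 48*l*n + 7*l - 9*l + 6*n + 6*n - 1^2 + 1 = 8*l^2 - 2*l + n*(12 - 48*l)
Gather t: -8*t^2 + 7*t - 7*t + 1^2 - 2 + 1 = -8*t^2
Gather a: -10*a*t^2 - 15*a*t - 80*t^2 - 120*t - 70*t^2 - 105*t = a*(-10*t^2 - 15*t) - 150*t^2 - 225*t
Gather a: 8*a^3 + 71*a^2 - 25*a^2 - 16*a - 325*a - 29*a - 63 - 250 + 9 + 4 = 8*a^3 + 46*a^2 - 370*a - 300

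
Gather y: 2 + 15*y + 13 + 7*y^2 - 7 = 7*y^2 + 15*y + 8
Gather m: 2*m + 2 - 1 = 2*m + 1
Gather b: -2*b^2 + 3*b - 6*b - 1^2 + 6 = -2*b^2 - 3*b + 5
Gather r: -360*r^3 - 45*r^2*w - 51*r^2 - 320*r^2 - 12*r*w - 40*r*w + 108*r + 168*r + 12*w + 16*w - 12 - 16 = -360*r^3 + r^2*(-45*w - 371) + r*(276 - 52*w) + 28*w - 28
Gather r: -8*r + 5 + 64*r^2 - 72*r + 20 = 64*r^2 - 80*r + 25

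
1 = 1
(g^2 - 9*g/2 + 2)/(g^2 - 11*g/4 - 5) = 2*(2*g - 1)/(4*g + 5)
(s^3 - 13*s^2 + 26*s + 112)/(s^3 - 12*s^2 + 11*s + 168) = (s + 2)/(s + 3)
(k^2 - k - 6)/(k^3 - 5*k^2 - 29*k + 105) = (k + 2)/(k^2 - 2*k - 35)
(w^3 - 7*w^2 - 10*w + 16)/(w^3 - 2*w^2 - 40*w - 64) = (w - 1)/(w + 4)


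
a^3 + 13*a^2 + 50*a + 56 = (a + 2)*(a + 4)*(a + 7)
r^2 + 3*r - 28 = (r - 4)*(r + 7)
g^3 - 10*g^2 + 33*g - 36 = (g - 4)*(g - 3)^2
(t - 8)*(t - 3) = t^2 - 11*t + 24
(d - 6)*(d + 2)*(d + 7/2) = d^3 - d^2/2 - 26*d - 42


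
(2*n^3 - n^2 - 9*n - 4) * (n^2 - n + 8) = 2*n^5 - 3*n^4 + 8*n^3 - 3*n^2 - 68*n - 32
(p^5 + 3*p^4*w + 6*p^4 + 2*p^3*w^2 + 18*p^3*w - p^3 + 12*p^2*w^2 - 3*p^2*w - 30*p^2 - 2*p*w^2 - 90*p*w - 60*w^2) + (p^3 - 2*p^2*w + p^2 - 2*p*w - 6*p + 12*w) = p^5 + 3*p^4*w + 6*p^4 + 2*p^3*w^2 + 18*p^3*w + 12*p^2*w^2 - 5*p^2*w - 29*p^2 - 2*p*w^2 - 92*p*w - 6*p - 60*w^2 + 12*w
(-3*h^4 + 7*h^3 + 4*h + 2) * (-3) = 9*h^4 - 21*h^3 - 12*h - 6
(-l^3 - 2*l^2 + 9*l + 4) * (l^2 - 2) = -l^5 - 2*l^4 + 11*l^3 + 8*l^2 - 18*l - 8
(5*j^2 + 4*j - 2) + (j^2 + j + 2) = 6*j^2 + 5*j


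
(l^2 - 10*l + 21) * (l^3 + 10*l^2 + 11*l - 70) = l^5 - 68*l^3 + 30*l^2 + 931*l - 1470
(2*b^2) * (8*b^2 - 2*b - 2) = 16*b^4 - 4*b^3 - 4*b^2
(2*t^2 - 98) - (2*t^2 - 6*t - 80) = 6*t - 18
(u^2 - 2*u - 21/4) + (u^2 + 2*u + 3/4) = 2*u^2 - 9/2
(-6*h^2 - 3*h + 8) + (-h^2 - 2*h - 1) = -7*h^2 - 5*h + 7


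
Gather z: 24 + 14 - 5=33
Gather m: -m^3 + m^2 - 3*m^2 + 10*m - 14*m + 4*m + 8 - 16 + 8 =-m^3 - 2*m^2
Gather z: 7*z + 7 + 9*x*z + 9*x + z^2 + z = 9*x + z^2 + z*(9*x + 8) + 7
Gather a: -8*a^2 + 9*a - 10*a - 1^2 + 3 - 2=-8*a^2 - a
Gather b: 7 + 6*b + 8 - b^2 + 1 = -b^2 + 6*b + 16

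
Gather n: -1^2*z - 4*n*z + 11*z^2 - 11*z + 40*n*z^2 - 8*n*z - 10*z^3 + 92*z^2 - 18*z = n*(40*z^2 - 12*z) - 10*z^3 + 103*z^2 - 30*z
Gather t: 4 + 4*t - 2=4*t + 2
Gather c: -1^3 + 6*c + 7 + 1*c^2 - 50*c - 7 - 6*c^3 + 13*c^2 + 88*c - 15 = -6*c^3 + 14*c^2 + 44*c - 16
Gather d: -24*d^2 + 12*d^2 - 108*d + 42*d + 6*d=-12*d^2 - 60*d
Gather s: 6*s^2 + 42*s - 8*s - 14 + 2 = 6*s^2 + 34*s - 12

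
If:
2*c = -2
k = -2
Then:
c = -1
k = -2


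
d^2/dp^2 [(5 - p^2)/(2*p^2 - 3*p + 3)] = 12*(-p^3 + 13*p^2 - 15*p + 1)/(8*p^6 - 36*p^5 + 90*p^4 - 135*p^3 + 135*p^2 - 81*p + 27)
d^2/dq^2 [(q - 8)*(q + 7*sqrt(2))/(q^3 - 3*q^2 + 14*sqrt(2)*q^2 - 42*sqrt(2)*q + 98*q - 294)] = 2*(q^6 - 24*q^5 + 21*sqrt(2)*q^5 - 609*sqrt(2)*q^4 + 366*q^4 - 12028*q^3 + 2303*sqrt(2)*q^3 - 59136*sqrt(2)*q^2 + 25578*q^2 - 309288*q + 80262*sqrt(2)*q - 385532*sqrt(2) + 144060)/(q^9 - 9*q^8 + 42*sqrt(2)*q^8 - 378*sqrt(2)*q^7 + 1497*q^7 - 13257*q^6 + 14854*sqrt(2)*q^6 - 124614*sqrt(2)*q^5 + 183750*q^5 - 1336230*q^4 + 773808*sqrt(2)*q^4 - 4000752*sqrt(2)*q^3 + 4830812*q^3 - 12360348*q^2 + 10890936*sqrt(2)*q^2 - 10890936*sqrt(2)*q + 25412184*q - 25412184)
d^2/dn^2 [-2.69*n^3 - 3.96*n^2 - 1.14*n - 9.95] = -16.14*n - 7.92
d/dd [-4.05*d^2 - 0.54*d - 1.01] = -8.1*d - 0.54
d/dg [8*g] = 8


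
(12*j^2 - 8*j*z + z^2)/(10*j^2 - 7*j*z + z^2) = (-6*j + z)/(-5*j + z)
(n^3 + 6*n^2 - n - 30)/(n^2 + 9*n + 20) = (n^2 + n - 6)/(n + 4)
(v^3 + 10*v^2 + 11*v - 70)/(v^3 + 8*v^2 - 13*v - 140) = (v - 2)/(v - 4)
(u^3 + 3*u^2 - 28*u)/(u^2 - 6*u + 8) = u*(u + 7)/(u - 2)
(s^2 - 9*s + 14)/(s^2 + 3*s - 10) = (s - 7)/(s + 5)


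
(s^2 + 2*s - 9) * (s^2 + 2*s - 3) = s^4 + 4*s^3 - 8*s^2 - 24*s + 27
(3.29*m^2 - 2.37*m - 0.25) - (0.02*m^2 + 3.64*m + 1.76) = 3.27*m^2 - 6.01*m - 2.01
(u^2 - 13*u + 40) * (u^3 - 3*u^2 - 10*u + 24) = u^5 - 16*u^4 + 69*u^3 + 34*u^2 - 712*u + 960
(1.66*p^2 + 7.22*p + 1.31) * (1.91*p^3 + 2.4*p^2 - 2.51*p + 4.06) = 3.1706*p^5 + 17.7742*p^4 + 15.6635*p^3 - 8.2386*p^2 + 26.0251*p + 5.3186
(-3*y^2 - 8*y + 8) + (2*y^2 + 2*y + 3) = -y^2 - 6*y + 11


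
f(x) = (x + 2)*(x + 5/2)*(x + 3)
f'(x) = (x + 2)*(x + 5/2) + (x + 2)*(x + 3) + (x + 5/2)*(x + 3) = 3*x^2 + 15*x + 37/2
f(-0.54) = 7.04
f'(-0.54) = 11.27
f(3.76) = 243.75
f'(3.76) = 117.31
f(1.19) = 49.32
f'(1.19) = 40.60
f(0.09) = 16.73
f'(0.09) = 19.87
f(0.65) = 30.47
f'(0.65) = 29.52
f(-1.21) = 1.82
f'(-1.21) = 4.74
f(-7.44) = -119.32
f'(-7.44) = 72.96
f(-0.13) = 12.72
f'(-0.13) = 16.60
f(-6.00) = -42.00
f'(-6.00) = 36.50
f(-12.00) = -855.00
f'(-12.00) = 270.50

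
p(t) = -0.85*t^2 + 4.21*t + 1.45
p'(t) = 4.21 - 1.7*t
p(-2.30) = -12.73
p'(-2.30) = 8.12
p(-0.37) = -0.22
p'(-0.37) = 4.84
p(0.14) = 2.02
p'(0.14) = 3.97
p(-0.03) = 1.32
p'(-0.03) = 4.26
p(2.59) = 6.65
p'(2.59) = -0.19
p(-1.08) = -4.09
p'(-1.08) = 6.05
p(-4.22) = -31.45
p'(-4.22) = 11.38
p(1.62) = 6.04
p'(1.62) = 1.46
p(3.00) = 6.43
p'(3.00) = -0.89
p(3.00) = 6.43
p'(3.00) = -0.89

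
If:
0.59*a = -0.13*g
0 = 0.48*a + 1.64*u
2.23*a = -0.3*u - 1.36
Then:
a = -0.63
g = 2.88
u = 0.19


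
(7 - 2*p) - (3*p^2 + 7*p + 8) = -3*p^2 - 9*p - 1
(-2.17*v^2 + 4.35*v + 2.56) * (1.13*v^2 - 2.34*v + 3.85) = -2.4521*v^4 + 9.9933*v^3 - 15.6407*v^2 + 10.7571*v + 9.856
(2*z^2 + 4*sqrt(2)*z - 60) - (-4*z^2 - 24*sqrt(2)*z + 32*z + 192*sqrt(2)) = 6*z^2 - 32*z + 28*sqrt(2)*z - 192*sqrt(2) - 60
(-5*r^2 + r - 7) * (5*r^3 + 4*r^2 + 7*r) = -25*r^5 - 15*r^4 - 66*r^3 - 21*r^2 - 49*r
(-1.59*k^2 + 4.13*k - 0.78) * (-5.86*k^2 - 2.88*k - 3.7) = 9.3174*k^4 - 19.6226*k^3 - 1.4406*k^2 - 13.0346*k + 2.886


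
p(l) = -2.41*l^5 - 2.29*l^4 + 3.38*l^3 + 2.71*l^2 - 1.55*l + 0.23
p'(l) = -12.05*l^4 - 9.16*l^3 + 10.14*l^2 + 5.42*l - 1.55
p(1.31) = -5.59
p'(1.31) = -33.13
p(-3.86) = 1408.98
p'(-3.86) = -2019.65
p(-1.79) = 13.08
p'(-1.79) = -49.93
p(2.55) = -286.73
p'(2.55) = -583.18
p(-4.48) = 3184.37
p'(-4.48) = -3852.69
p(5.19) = -10198.97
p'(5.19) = -9723.76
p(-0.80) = 1.33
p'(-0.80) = 0.36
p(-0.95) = 1.25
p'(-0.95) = 0.49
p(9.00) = -154662.97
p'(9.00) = -84869.12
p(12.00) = -640958.05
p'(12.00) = -264173.63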